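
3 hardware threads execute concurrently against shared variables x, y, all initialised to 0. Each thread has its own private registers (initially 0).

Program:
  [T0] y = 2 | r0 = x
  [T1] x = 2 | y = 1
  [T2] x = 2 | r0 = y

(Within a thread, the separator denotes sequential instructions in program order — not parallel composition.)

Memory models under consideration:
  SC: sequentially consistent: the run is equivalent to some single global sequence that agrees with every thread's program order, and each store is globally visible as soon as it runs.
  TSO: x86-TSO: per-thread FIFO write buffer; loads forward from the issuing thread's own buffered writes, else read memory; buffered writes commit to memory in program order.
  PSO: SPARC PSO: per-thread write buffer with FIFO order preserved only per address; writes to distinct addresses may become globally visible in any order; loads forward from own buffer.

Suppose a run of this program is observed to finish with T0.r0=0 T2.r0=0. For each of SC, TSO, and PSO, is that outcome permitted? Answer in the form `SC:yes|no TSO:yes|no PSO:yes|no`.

outcome vector order: (T0.r0,T2.r0)
SC (5): <0 1>; <0 2>; <2 0>; <2 1>; <2 2>
TSO (6): <0 0>; <0 1>; <0 2>; <2 0>; <2 1>; <2 2>
PSO (6): <0 0>; <0 1>; <0 2>; <2 0>; <2 1>; <2 2>
target <0 0> ∈ {TSO,PSO}

SC:no TSO:yes PSO:yes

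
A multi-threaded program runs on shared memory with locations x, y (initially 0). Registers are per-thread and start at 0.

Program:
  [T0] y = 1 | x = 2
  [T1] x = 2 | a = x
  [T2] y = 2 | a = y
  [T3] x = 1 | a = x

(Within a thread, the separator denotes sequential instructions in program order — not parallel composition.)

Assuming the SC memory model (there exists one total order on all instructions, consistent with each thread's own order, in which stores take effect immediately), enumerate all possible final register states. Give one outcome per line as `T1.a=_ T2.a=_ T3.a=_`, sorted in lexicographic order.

outcome vector order: (T1.a,T2.a,T3.a)
|SC outcomes| = 8

T1.a=1 T2.a=1 T3.a=1
T1.a=1 T2.a=1 T3.a=2
T1.a=1 T2.a=2 T3.a=1
T1.a=1 T2.a=2 T3.a=2
T1.a=2 T2.a=1 T3.a=1
T1.a=2 T2.a=1 T3.a=2
T1.a=2 T2.a=2 T3.a=1
T1.a=2 T2.a=2 T3.a=2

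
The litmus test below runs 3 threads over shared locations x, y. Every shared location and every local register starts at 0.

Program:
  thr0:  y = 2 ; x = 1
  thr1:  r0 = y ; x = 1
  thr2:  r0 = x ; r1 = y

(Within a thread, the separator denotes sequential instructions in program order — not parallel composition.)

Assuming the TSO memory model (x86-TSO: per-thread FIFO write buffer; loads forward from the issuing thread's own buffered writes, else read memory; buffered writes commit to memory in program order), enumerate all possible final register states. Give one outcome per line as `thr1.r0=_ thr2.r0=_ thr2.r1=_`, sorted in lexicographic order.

thr1.r0=0 thr2.r0=0 thr2.r1=0
thr1.r0=0 thr2.r0=0 thr2.r1=2
thr1.r0=0 thr2.r0=1 thr2.r1=0
thr1.r0=0 thr2.r0=1 thr2.r1=2
thr1.r0=2 thr2.r0=0 thr2.r1=0
thr1.r0=2 thr2.r0=0 thr2.r1=2
thr1.r0=2 thr2.r0=1 thr2.r1=2

outcome vector order: (thr1.r0,thr2.r0,thr2.r1)
|TSO outcomes| = 7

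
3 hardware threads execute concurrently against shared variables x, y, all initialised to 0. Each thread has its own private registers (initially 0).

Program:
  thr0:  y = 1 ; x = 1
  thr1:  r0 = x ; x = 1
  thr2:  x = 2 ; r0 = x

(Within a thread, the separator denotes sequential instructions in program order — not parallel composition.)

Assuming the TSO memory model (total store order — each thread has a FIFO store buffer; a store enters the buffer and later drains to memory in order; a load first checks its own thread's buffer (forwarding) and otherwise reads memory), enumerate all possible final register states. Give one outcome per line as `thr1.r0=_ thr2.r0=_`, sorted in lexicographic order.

outcome vector order: (thr1.r0,thr2.r0)
|TSO outcomes| = 6

thr1.r0=0 thr2.r0=1
thr1.r0=0 thr2.r0=2
thr1.r0=1 thr2.r0=1
thr1.r0=1 thr2.r0=2
thr1.r0=2 thr2.r0=1
thr1.r0=2 thr2.r0=2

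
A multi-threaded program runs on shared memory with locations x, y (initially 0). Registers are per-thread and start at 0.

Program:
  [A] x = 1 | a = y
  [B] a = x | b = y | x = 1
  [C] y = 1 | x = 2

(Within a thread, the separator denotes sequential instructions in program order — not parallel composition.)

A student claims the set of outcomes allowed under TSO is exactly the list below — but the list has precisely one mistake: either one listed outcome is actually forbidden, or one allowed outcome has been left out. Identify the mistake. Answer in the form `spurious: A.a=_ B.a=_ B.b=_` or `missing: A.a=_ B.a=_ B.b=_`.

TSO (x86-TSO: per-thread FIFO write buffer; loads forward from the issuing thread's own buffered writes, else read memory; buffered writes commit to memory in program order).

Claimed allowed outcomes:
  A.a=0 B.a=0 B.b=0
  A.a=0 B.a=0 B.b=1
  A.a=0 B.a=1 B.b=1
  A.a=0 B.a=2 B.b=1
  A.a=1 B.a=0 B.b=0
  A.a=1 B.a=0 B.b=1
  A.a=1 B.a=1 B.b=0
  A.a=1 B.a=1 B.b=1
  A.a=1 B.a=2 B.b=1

outcome vector order: (A.a,B.a,B.b)
TSO (10): <0 0 0>; <0 0 1>; <0 1 0>; <0 1 1>; <0 2 1>; <1 0 0>; <1 0 1>; <1 1 0>; <1 1 1>; <1 2 1>
TSO∖claimed = {<0 1 0>}

missing: A.a=0 B.a=1 B.b=0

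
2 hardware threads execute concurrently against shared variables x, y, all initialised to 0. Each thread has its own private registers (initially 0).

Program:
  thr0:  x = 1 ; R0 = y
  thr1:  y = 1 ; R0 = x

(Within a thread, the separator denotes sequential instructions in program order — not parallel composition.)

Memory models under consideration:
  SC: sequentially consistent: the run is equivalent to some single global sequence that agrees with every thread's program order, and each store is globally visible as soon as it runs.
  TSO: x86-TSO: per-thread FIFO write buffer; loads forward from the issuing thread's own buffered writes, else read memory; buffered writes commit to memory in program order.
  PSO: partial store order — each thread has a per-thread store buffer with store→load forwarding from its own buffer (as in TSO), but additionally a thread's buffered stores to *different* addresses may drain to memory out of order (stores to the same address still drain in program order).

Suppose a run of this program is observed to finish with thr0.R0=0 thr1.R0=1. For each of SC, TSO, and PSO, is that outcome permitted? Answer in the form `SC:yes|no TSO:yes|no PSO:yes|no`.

outcome vector order: (thr0.R0,thr1.R0)
[SC] allowed = {0/1, 1/0, 1/1}
[TSO] allowed = {0/0, 0/1, 1/0, 1/1}
[PSO] allowed = {0/0, 0/1, 1/0, 1/1}
target 0/1 ∈ {SC,TSO,PSO}

SC:yes TSO:yes PSO:yes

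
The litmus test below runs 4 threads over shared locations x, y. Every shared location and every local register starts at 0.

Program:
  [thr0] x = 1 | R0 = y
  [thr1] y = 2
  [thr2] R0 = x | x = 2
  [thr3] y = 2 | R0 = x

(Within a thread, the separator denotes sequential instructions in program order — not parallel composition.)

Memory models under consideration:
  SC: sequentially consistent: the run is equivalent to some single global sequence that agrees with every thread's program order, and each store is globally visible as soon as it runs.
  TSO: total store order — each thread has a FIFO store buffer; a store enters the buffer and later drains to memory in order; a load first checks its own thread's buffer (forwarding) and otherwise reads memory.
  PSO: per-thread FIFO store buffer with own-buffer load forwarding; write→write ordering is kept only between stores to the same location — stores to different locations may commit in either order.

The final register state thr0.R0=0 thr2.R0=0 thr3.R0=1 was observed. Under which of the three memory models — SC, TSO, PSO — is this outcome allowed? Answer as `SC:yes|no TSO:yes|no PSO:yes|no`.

SC:yes TSO:yes PSO:yes

outcome vector order: (thr0.R0,thr2.R0,thr3.R0)
under SC → <0 0 1>; <0 0 2>; <0 1 1>; <0 1 2>; <2 0 0>; <2 0 1>; <2 0 2>; <2 1 0>; <2 1 1>; <2 1 2>
under TSO → <0 0 0>; <0 0 1>; <0 0 2>; <0 1 0>; <0 1 1>; <0 1 2>; <2 0 0>; <2 0 1>; <2 0 2>; <2 1 0>; <2 1 1>; <2 1 2>
under PSO → <0 0 0>; <0 0 1>; <0 0 2>; <0 1 0>; <0 1 1>; <0 1 2>; <2 0 0>; <2 0 1>; <2 0 2>; <2 1 0>; <2 1 1>; <2 1 2>
target <0 0 1> ∈ {SC,TSO,PSO}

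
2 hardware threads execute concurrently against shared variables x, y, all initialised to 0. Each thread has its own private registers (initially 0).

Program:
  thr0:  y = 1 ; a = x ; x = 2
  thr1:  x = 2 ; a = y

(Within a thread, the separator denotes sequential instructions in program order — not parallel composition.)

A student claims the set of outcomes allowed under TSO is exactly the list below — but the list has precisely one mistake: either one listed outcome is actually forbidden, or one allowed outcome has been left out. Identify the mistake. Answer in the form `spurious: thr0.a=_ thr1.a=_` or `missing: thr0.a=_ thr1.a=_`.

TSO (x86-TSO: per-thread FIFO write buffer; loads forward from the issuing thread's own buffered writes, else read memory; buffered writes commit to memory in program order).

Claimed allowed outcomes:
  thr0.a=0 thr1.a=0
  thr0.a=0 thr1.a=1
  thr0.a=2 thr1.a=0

outcome vector order: (thr0.a,thr1.a)
TSO: 4 outcomes — {0/0, 0/1, 2/0, 2/1}
TSO∖claimed = {2/1}

missing: thr0.a=2 thr1.a=1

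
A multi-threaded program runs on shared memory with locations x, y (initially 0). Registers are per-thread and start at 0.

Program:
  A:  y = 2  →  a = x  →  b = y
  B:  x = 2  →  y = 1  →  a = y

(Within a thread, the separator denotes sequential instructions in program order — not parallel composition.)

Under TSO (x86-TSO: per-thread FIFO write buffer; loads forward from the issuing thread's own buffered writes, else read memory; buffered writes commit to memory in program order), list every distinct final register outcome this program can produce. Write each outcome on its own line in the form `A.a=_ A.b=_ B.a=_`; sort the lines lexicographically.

outcome vector order: (A.a,A.b,B.a)
|TSO outcomes| = 6

A.a=0 A.b=1 B.a=1
A.a=0 A.b=2 B.a=1
A.a=0 A.b=2 B.a=2
A.a=2 A.b=1 B.a=1
A.a=2 A.b=2 B.a=1
A.a=2 A.b=2 B.a=2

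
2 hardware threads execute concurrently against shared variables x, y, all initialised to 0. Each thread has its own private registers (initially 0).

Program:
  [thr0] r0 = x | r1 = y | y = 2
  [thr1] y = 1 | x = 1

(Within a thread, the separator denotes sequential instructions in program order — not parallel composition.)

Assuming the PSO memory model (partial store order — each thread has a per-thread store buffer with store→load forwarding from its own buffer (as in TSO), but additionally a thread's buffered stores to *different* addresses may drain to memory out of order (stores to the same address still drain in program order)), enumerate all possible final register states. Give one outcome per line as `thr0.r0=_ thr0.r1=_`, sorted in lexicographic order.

thr0.r0=0 thr0.r1=0
thr0.r0=0 thr0.r1=1
thr0.r0=1 thr0.r1=0
thr0.r0=1 thr0.r1=1

outcome vector order: (thr0.r0,thr0.r1)
|PSO outcomes| = 4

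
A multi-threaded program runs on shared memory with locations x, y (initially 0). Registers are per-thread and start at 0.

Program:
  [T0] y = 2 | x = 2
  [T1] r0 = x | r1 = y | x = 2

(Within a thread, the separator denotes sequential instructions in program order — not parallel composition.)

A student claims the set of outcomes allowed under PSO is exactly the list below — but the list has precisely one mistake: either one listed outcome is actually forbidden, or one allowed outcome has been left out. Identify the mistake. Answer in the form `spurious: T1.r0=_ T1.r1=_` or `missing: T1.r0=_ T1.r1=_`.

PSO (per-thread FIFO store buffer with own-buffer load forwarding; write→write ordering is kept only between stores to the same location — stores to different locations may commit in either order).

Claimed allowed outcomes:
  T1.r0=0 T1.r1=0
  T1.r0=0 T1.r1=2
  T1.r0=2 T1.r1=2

missing: T1.r0=2 T1.r1=0

outcome vector order: (T1.r0,T1.r1)
[PSO] allowed = {(0,0) (0,2) (2,0) (2,2)}
PSO∖claimed = {(2,0)}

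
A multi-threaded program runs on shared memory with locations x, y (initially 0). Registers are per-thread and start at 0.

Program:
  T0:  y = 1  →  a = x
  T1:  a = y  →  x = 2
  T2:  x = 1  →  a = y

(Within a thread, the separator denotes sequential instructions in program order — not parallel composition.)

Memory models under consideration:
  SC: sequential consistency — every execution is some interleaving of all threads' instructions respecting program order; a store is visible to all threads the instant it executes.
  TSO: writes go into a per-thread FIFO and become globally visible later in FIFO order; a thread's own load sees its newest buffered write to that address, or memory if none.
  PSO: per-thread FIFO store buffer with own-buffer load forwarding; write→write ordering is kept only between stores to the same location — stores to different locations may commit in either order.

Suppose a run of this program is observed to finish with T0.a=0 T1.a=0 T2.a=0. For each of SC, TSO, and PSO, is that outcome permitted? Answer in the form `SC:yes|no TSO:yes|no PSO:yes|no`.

outcome vector order: (T0.a,T1.a,T2.a)
SC: 10 outcomes — {<0 0 1> <0 1 1> <1 0 0> <1 0 1> <1 1 0> <1 1 1> <2 0 0> <2 0 1> <2 1 0> <2 1 1>}
TSO: 12 outcomes — {<0 0 0> <0 0 1> <0 1 0> <0 1 1> <1 0 0> <1 0 1> <1 1 0> <1 1 1> <2 0 0> <2 0 1> <2 1 0> <2 1 1>}
PSO: 12 outcomes — {<0 0 0> <0 0 1> <0 1 0> <0 1 1> <1 0 0> <1 0 1> <1 1 0> <1 1 1> <2 0 0> <2 0 1> <2 1 0> <2 1 1>}
target <0 0 0> ∈ {TSO,PSO}

SC:no TSO:yes PSO:yes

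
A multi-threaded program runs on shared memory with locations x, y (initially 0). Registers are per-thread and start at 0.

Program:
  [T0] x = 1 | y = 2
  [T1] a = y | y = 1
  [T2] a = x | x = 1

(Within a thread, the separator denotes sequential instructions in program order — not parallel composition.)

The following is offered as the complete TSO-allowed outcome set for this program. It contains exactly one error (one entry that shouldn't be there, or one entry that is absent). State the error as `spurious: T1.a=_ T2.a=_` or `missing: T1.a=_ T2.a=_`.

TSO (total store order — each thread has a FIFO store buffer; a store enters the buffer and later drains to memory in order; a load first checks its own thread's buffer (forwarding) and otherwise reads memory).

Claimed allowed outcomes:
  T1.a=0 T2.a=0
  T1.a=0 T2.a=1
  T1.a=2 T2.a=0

outcome vector order: (T1.a,T2.a)
under TSO → 00 01 20 21
TSO∖claimed = {21}

missing: T1.a=2 T2.a=1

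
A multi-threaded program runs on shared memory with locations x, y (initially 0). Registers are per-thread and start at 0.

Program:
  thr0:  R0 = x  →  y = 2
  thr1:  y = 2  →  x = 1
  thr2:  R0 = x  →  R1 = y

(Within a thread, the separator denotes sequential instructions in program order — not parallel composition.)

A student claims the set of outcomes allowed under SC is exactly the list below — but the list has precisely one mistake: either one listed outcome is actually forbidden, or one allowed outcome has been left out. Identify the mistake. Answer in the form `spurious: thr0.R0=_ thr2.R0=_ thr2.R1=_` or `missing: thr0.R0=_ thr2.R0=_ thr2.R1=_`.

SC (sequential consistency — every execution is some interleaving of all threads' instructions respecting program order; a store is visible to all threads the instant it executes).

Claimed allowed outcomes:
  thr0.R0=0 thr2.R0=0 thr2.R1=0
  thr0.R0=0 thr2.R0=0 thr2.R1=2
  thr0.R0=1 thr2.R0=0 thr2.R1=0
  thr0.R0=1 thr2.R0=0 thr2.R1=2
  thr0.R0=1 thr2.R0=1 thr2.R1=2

missing: thr0.R0=0 thr2.R0=1 thr2.R1=2

outcome vector order: (thr0.R0,thr2.R0,thr2.R1)
under SC → 000; 002; 012; 100; 102; 112
SC∖claimed = {012}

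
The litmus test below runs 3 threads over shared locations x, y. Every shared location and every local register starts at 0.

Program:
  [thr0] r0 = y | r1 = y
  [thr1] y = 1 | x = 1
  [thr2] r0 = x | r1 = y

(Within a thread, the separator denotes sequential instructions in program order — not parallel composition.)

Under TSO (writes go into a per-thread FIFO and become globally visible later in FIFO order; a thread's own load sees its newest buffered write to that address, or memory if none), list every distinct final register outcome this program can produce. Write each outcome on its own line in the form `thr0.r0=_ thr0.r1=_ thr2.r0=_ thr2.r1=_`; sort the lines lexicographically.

thr0.r0=0 thr0.r1=0 thr2.r0=0 thr2.r1=0
thr0.r0=0 thr0.r1=0 thr2.r0=0 thr2.r1=1
thr0.r0=0 thr0.r1=0 thr2.r0=1 thr2.r1=1
thr0.r0=0 thr0.r1=1 thr2.r0=0 thr2.r1=0
thr0.r0=0 thr0.r1=1 thr2.r0=0 thr2.r1=1
thr0.r0=0 thr0.r1=1 thr2.r0=1 thr2.r1=1
thr0.r0=1 thr0.r1=1 thr2.r0=0 thr2.r1=0
thr0.r0=1 thr0.r1=1 thr2.r0=0 thr2.r1=1
thr0.r0=1 thr0.r1=1 thr2.r0=1 thr2.r1=1

outcome vector order: (thr0.r0,thr0.r1,thr2.r0,thr2.r1)
|TSO outcomes| = 9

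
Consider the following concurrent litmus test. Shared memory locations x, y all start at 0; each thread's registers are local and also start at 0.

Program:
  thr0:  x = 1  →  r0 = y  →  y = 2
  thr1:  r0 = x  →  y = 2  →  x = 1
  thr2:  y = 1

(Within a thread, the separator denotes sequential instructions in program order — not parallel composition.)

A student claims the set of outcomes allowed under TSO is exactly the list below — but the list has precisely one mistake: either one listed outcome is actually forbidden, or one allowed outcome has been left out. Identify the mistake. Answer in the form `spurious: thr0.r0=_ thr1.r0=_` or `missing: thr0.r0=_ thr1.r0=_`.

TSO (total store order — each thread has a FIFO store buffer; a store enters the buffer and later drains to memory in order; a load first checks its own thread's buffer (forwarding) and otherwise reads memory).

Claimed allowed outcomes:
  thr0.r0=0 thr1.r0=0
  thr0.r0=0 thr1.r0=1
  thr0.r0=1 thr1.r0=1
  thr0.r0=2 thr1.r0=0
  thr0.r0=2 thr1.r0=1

outcome vector order: (thr0.r0,thr1.r0)
TSO (6): 0/0; 0/1; 1/0; 1/1; 2/0; 2/1
TSO∖claimed = {1/0}

missing: thr0.r0=1 thr1.r0=0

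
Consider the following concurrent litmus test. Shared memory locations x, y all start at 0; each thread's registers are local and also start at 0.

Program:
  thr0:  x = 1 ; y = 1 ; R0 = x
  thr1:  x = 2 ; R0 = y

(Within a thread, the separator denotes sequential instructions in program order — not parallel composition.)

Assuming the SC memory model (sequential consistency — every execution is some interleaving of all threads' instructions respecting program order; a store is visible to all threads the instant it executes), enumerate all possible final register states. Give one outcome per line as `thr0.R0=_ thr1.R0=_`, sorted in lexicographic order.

thr0.R0=1 thr1.R0=0
thr0.R0=1 thr1.R0=1
thr0.R0=2 thr1.R0=0
thr0.R0=2 thr1.R0=1

outcome vector order: (thr0.R0,thr1.R0)
|SC outcomes| = 4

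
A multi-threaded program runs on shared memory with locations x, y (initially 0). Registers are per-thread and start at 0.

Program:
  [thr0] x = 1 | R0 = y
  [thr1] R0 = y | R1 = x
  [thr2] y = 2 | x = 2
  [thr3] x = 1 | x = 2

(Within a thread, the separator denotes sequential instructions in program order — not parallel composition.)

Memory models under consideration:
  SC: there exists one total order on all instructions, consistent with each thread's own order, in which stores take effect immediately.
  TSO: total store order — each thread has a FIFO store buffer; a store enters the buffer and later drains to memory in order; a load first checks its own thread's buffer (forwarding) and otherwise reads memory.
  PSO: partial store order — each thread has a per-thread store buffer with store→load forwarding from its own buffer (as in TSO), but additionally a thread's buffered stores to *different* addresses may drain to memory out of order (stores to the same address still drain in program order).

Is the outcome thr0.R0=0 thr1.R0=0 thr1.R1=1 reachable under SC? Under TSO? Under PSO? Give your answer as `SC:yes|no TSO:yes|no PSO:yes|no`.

outcome vector order: (thr0.R0,thr1.R0,thr1.R1)
under SC → 0/0/0; 0/0/1; 0/0/2; 0/2/1; 0/2/2; 2/0/0; 2/0/1; 2/0/2; 2/2/0; 2/2/1; 2/2/2
under TSO → 0/0/0; 0/0/1; 0/0/2; 0/2/0; 0/2/1; 0/2/2; 2/0/0; 2/0/1; 2/0/2; 2/2/0; 2/2/1; 2/2/2
under PSO → 0/0/0; 0/0/1; 0/0/2; 0/2/0; 0/2/1; 0/2/2; 2/0/0; 2/0/1; 2/0/2; 2/2/0; 2/2/1; 2/2/2
target 0/0/1 ∈ {SC,TSO,PSO}

SC:yes TSO:yes PSO:yes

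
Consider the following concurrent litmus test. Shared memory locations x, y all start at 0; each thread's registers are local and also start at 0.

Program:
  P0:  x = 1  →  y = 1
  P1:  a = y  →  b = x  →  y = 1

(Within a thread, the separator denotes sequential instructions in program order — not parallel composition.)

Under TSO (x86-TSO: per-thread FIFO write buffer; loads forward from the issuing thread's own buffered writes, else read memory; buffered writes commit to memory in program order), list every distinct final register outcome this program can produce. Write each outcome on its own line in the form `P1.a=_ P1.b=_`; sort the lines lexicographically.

P1.a=0 P1.b=0
P1.a=0 P1.b=1
P1.a=1 P1.b=1

outcome vector order: (P1.a,P1.b)
|TSO outcomes| = 3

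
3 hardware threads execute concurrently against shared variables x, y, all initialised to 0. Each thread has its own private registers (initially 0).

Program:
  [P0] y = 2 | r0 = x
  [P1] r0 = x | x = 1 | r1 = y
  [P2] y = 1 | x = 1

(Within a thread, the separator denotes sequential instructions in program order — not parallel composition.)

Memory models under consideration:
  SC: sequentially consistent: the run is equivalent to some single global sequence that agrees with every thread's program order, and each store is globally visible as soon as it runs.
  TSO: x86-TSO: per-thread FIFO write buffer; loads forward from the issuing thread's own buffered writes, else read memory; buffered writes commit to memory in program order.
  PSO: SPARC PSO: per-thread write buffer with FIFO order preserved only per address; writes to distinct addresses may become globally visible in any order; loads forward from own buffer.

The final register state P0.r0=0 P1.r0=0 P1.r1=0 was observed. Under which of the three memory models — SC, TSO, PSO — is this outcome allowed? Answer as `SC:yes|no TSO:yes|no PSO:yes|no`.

SC:no TSO:yes PSO:yes

outcome vector order: (P0.r0,P1.r0,P1.r1)
under SC → 0/0/1 0/0/2 0/1/1 0/1/2 1/0/0 1/0/1 1/0/2 1/1/1 1/1/2
under TSO → 0/0/0 0/0/1 0/0/2 0/1/1 0/1/2 1/0/0 1/0/1 1/0/2 1/1/1 1/1/2
under PSO → 0/0/0 0/0/1 0/0/2 0/1/0 0/1/1 0/1/2 1/0/0 1/0/1 1/0/2 1/1/0 1/1/1 1/1/2
target 0/0/0 ∈ {TSO,PSO}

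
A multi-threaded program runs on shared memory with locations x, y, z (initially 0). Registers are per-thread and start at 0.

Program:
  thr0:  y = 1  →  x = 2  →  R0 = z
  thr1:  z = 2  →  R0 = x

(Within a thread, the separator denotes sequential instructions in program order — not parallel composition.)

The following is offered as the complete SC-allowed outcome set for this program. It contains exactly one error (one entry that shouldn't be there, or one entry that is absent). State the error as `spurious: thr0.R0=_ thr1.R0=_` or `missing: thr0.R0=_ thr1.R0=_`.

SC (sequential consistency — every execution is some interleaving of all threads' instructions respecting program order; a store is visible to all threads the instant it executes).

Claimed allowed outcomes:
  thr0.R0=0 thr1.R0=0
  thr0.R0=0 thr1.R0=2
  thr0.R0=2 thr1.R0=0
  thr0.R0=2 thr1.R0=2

spurious: thr0.R0=0 thr1.R0=0

outcome vector order: (thr0.R0,thr1.R0)
SC: 3 outcomes — {02; 20; 22}
claimed∖SC = {00}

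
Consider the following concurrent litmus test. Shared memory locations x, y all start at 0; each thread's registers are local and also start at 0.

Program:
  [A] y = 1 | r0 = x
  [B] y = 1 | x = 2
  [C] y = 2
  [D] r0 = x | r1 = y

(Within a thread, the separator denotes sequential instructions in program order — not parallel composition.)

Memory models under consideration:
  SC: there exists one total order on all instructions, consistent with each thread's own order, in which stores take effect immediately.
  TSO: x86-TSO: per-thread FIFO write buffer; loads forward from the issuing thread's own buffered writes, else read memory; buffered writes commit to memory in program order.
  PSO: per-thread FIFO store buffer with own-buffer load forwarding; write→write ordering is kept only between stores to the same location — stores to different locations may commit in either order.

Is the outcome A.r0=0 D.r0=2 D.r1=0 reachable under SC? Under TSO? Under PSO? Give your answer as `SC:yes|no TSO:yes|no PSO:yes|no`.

outcome vector order: (A.r0,D.r0,D.r1)
[SC] allowed = {0/0/0 0/0/1 0/0/2 0/2/1 0/2/2 2/0/0 2/0/1 2/0/2 2/2/1 2/2/2}
[TSO] allowed = {0/0/0 0/0/1 0/0/2 0/2/1 0/2/2 2/0/0 2/0/1 2/0/2 2/2/1 2/2/2}
[PSO] allowed = {0/0/0 0/0/1 0/0/2 0/2/0 0/2/1 0/2/2 2/0/0 2/0/1 2/0/2 2/2/0 2/2/1 2/2/2}
target 0/2/0 ∈ {PSO}

SC:no TSO:no PSO:yes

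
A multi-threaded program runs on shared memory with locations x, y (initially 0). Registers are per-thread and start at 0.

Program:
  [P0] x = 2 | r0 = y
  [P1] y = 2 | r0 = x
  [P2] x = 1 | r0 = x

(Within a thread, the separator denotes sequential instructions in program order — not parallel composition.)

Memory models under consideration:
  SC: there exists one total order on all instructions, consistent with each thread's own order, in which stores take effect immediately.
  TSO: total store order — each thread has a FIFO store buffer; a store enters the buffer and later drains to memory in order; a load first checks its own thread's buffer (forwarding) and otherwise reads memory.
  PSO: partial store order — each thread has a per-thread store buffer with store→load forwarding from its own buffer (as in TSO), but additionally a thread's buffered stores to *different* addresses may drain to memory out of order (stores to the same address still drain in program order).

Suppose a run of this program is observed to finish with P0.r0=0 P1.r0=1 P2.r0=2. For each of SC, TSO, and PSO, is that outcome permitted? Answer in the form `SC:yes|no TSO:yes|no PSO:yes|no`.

SC:no TSO:yes PSO:yes

outcome vector order: (P0.r0,P1.r0,P2.r0)
[SC] allowed = {(0,1,1); (0,2,1); (0,2,2); (2,0,1); (2,0,2); (2,1,1); (2,1,2); (2,2,1); (2,2,2)}
[TSO] allowed = {(0,0,1); (0,0,2); (0,1,1); (0,1,2); (0,2,1); (0,2,2); (2,0,1); (2,0,2); (2,1,1); (2,1,2); (2,2,1); (2,2,2)}
[PSO] allowed = {(0,0,1); (0,0,2); (0,1,1); (0,1,2); (0,2,1); (0,2,2); (2,0,1); (2,0,2); (2,1,1); (2,1,2); (2,2,1); (2,2,2)}
target (0,1,2) ∈ {TSO,PSO}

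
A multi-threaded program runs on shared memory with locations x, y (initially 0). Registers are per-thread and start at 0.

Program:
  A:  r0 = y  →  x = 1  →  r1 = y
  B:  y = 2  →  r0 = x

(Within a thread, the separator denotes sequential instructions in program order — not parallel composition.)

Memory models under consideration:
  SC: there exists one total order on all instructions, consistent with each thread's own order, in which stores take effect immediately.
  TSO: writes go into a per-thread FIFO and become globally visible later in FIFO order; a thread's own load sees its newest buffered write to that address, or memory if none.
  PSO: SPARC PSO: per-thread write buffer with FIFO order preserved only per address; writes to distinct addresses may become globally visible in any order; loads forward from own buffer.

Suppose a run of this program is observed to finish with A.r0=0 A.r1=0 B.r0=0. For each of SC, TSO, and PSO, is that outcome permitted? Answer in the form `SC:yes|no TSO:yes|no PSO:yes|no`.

outcome vector order: (A.r0,A.r1,B.r0)
SC (5): <0 0 1>, <0 2 0>, <0 2 1>, <2 2 0>, <2 2 1>
TSO (6): <0 0 0>, <0 0 1>, <0 2 0>, <0 2 1>, <2 2 0>, <2 2 1>
PSO (6): <0 0 0>, <0 0 1>, <0 2 0>, <0 2 1>, <2 2 0>, <2 2 1>
target <0 0 0> ∈ {TSO,PSO}

SC:no TSO:yes PSO:yes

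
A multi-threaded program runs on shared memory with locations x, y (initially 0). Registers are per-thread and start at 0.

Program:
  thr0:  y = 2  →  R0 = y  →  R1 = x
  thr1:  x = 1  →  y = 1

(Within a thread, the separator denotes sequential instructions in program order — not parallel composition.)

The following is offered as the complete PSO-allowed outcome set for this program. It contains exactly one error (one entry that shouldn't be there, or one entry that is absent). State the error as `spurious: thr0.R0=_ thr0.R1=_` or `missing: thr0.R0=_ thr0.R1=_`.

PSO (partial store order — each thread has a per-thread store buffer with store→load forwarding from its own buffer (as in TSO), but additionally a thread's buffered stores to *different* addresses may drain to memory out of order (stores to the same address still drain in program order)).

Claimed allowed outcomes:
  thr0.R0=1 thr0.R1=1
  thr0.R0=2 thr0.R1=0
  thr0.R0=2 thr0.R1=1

outcome vector order: (thr0.R0,thr0.R1)
PSO: 4 outcomes — {1/0, 1/1, 2/0, 2/1}
PSO∖claimed = {1/0}

missing: thr0.R0=1 thr0.R1=0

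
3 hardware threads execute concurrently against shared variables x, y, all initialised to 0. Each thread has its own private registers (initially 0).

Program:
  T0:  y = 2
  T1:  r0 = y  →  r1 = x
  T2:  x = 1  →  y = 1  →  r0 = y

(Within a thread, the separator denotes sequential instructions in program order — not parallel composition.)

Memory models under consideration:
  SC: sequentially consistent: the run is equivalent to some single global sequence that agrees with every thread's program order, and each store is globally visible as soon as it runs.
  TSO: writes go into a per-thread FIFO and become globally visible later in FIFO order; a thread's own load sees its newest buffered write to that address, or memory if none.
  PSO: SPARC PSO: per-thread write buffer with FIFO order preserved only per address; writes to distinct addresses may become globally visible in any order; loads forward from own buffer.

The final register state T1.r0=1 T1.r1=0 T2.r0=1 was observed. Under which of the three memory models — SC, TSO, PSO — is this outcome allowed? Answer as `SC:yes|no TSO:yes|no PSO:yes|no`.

SC:no TSO:no PSO:yes

outcome vector order: (T1.r0,T1.r1,T2.r0)
[SC] allowed = {<0 0 1>; <0 0 2>; <0 1 1>; <0 1 2>; <1 1 1>; <1 1 2>; <2 0 1>; <2 1 1>; <2 1 2>}
[TSO] allowed = {<0 0 1>; <0 0 2>; <0 1 1>; <0 1 2>; <1 1 1>; <1 1 2>; <2 0 1>; <2 1 1>; <2 1 2>}
[PSO] allowed = {<0 0 1>; <0 0 2>; <0 1 1>; <0 1 2>; <1 0 1>; <1 0 2>; <1 1 1>; <1 1 2>; <2 0 1>; <2 0 2>; <2 1 1>; <2 1 2>}
target <1 0 1> ∈ {PSO}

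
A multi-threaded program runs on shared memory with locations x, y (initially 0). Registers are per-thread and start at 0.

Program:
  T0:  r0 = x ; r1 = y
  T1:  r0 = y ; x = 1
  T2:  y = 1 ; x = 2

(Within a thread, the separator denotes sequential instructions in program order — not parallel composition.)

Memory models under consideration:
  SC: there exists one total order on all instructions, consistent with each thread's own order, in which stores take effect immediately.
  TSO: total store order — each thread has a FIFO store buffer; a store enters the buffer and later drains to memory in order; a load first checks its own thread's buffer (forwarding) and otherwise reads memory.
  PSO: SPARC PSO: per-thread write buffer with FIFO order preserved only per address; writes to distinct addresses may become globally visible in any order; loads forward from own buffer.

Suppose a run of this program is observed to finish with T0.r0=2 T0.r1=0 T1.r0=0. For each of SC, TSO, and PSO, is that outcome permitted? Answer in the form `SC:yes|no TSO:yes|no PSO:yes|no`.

SC:no TSO:no PSO:yes

outcome vector order: (T0.r0,T0.r1,T1.r0)
SC: 9 outcomes — {0/0/0 0/0/1 0/1/0 0/1/1 1/0/0 1/1/0 1/1/1 2/1/0 2/1/1}
TSO: 9 outcomes — {0/0/0 0/0/1 0/1/0 0/1/1 1/0/0 1/1/0 1/1/1 2/1/0 2/1/1}
PSO: 11 outcomes — {0/0/0 0/0/1 0/1/0 0/1/1 1/0/0 1/1/0 1/1/1 2/0/0 2/0/1 2/1/0 2/1/1}
target 2/0/0 ∈ {PSO}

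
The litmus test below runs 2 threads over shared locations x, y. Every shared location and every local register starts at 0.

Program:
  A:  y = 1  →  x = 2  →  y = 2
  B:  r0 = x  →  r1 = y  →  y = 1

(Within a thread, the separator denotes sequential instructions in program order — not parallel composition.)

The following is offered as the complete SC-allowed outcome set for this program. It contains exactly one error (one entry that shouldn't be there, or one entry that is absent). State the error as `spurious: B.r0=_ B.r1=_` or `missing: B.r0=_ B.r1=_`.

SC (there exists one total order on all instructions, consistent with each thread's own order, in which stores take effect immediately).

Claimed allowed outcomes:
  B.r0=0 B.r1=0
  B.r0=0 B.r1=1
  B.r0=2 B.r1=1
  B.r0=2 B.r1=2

missing: B.r0=0 B.r1=2

outcome vector order: (B.r0,B.r1)
SC (5): (0,0); (0,1); (0,2); (2,1); (2,2)
SC∖claimed = {(0,2)}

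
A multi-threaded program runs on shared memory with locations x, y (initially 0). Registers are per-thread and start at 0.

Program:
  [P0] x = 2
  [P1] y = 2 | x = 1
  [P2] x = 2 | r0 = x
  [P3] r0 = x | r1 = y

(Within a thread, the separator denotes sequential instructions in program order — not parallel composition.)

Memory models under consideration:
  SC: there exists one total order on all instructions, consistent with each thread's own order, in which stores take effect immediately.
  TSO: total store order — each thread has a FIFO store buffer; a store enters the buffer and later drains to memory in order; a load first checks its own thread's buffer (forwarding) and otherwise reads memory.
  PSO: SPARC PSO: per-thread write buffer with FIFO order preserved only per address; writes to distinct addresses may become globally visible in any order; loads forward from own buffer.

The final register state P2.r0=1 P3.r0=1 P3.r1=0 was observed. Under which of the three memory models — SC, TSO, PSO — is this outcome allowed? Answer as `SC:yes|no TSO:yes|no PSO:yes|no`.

outcome vector order: (P2.r0,P3.r0,P3.r1)
[SC] allowed = {1/0/0 1/0/2 1/1/2 1/2/0 1/2/2 2/0/0 2/0/2 2/1/2 2/2/0 2/2/2}
[TSO] allowed = {1/0/0 1/0/2 1/1/2 1/2/0 1/2/2 2/0/0 2/0/2 2/1/2 2/2/0 2/2/2}
[PSO] allowed = {1/0/0 1/0/2 1/1/0 1/1/2 1/2/0 1/2/2 2/0/0 2/0/2 2/1/0 2/1/2 2/2/0 2/2/2}
target 1/1/0 ∈ {PSO}

SC:no TSO:no PSO:yes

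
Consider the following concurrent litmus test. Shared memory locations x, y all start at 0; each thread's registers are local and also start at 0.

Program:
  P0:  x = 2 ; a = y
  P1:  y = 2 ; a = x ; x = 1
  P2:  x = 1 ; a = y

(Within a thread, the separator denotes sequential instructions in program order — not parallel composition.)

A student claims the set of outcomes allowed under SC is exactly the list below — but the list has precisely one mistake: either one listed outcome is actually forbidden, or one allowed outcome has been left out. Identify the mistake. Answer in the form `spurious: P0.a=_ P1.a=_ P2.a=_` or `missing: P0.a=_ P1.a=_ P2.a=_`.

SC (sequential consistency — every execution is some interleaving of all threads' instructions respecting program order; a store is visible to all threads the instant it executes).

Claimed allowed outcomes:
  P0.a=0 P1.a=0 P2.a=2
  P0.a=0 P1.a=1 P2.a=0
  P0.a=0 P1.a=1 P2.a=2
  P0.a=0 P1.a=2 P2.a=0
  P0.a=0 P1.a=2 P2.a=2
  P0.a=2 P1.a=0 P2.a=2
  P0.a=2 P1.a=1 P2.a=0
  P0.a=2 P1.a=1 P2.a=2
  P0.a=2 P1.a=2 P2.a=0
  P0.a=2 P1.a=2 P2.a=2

outcome vector order: (P0.a,P1.a,P2.a)
[SC] allowed = {<0 1 0>, <0 1 2>, <0 2 0>, <0 2 2>, <2 0 2>, <2 1 0>, <2 1 2>, <2 2 0>, <2 2 2>}
claimed∖SC = {<0 0 2>}

spurious: P0.a=0 P1.a=0 P2.a=2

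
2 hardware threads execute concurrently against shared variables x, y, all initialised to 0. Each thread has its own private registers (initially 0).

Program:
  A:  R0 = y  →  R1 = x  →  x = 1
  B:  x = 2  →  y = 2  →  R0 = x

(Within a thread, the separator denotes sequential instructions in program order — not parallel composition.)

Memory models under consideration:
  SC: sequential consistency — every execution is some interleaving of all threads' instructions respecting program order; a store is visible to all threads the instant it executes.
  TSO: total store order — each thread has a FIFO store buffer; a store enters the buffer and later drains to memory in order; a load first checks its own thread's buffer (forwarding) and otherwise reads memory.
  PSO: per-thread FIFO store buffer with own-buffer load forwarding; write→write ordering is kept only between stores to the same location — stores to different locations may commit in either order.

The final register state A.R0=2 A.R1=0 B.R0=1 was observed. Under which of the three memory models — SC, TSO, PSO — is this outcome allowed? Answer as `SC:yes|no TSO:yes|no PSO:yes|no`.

SC:no TSO:no PSO:yes

outcome vector order: (A.R0,A.R1,B.R0)
SC: 6 outcomes — {<0 0 1>, <0 0 2>, <0 2 1>, <0 2 2>, <2 2 1>, <2 2 2>}
TSO: 6 outcomes — {<0 0 1>, <0 0 2>, <0 2 1>, <0 2 2>, <2 2 1>, <2 2 2>}
PSO: 8 outcomes — {<0 0 1>, <0 0 2>, <0 2 1>, <0 2 2>, <2 0 1>, <2 0 2>, <2 2 1>, <2 2 2>}
target <2 0 1> ∈ {PSO}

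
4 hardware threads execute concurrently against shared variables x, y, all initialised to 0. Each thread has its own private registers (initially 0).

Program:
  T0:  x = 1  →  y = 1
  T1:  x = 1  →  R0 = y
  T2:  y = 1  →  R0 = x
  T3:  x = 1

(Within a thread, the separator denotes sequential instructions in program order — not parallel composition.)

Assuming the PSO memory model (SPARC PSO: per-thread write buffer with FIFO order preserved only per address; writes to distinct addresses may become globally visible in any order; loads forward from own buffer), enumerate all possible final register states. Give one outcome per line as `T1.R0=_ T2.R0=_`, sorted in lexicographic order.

outcome vector order: (T1.R0,T2.R0)
|PSO outcomes| = 4

T1.R0=0 T2.R0=0
T1.R0=0 T2.R0=1
T1.R0=1 T2.R0=0
T1.R0=1 T2.R0=1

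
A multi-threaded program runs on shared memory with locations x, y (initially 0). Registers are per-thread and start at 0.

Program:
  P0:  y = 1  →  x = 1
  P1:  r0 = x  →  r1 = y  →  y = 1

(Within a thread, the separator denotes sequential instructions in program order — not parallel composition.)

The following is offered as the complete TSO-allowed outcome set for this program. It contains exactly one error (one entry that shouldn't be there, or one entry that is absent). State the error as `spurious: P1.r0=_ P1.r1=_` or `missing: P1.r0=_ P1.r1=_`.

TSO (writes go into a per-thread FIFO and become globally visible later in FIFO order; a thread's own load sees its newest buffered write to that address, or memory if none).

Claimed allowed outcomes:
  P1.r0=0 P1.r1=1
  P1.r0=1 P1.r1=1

outcome vector order: (P1.r0,P1.r1)
TSO (3): 00, 01, 11
TSO∖claimed = {00}

missing: P1.r0=0 P1.r1=0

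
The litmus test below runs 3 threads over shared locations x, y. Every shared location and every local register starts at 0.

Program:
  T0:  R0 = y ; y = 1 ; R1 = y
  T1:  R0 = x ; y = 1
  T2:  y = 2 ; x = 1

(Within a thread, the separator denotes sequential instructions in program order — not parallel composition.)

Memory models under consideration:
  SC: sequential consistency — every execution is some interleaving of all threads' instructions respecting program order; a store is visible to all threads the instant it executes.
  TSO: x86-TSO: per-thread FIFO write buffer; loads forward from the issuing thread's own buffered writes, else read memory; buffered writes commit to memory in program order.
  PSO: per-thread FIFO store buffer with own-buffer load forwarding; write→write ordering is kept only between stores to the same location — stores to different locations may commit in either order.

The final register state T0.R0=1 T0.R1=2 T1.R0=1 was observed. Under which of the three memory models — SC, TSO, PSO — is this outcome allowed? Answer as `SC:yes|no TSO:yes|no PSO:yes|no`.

outcome vector order: (T0.R0,T0.R1,T1.R0)
[SC] allowed = {(0,1,0) (0,1,1) (0,2,0) (0,2,1) (1,1,0) (1,1,1) (1,2,0) (2,1,0) (2,1,1)}
[TSO] allowed = {(0,1,0) (0,1,1) (0,2,0) (0,2,1) (1,1,0) (1,1,1) (1,2,0) (2,1,0) (2,1,1)}
[PSO] allowed = {(0,1,0) (0,1,1) (0,2,0) (0,2,1) (1,1,0) (1,1,1) (1,2,0) (1,2,1) (2,1,0) (2,1,1)}
target (1,2,1) ∈ {PSO}

SC:no TSO:no PSO:yes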